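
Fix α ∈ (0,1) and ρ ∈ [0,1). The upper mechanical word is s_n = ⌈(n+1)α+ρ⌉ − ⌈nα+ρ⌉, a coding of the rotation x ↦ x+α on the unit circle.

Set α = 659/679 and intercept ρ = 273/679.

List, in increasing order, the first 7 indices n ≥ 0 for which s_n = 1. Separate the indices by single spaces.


n=0: ⌈932/679⌉−⌈273/679⌉ = 2−1 = 1  ← one
n=1: ⌈1591/679⌉−⌈932/679⌉ = 3−2 = 1  ← one
n=2: ⌈2250/679⌉−⌈1591/679⌉ = 4−3 = 1  ← one
n=3: ⌈2909/679⌉−⌈2250/679⌉ = 5−4 = 1  ← one
n=4: ⌈3568/679⌉−⌈2909/679⌉ = 6−5 = 1  ← one
n=5: ⌈4227/679⌉−⌈3568/679⌉ = 7−6 = 1  ← one
n=6: ⌈4886/679⌉−⌈4227/679⌉ = 8−7 = 1  ← one
positions of the first 7 ones: 0 1 2 3 4 5 6

0 1 2 3 4 5 6


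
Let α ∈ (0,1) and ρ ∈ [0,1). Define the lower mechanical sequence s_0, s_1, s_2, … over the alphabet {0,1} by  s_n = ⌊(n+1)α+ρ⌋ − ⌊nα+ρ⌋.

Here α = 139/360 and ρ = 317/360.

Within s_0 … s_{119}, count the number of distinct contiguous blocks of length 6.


t_n = ⌊(n·139+317)/360⌋ for n = 0 … 120:
  n=0…9: ⌊317/360⌋=0 ⌊456/360⌋=1 ⌊595/360⌋=1 ⌊734/360⌋=2 ⌊873/360⌋=2 ⌊1012/360⌋=2 ⌊1151/360⌋=3 ⌊1290/360⌋=3 ⌊1429/360⌋=3 ⌊1568/360⌋=4
  n=10…19: ⌊1707/360⌋=4 ⌊1846/360⌋=5 ⌊1985/360⌋=5 ⌊2124/360⌋=5 ⌊2263/360⌋=6 ⌊2402/360⌋=6 ⌊2541/360⌋=7 ⌊2680/360⌋=7 ⌊2819/360⌋=7 ⌊2958/360⌋=8
  n=20…29: ⌊3097/360⌋=8 ⌊3236/360⌋=8 ⌊3375/360⌋=9 ⌊3514/360⌋=9 ⌊3653/360⌋=10 ⌊3792/360⌋=10 ⌊3931/360⌋=10 ⌊4070/360⌋=11 ⌊4209/360⌋=11 ⌊4348/360⌋=12
  n=30…39: ⌊4487/360⌋=12 ⌊4626/360⌋=12 ⌊4765/360⌋=13 ⌊4904/360⌋=13 ⌊5043/360⌋=14 ⌊5182/360⌋=14 ⌊5321/360⌋=14 ⌊5460/360⌋=15 ⌊5599/360⌋=15 ⌊5738/360⌋=15
  n=40…49: ⌊5877/360⌋=16 ⌊6016/360⌋=16 ⌊6155/360⌋=17 ⌊6294/360⌋=17 ⌊6433/360⌋=17 ⌊6572/360⌋=18 ⌊6711/360⌋=18 ⌊6850/360⌋=19 ⌊6989/360⌋=19 ⌊7128/360⌋=19
  n=50…59: ⌊7267/360⌋=20 ⌊7406/360⌋=20 ⌊7545/360⌋=20 ⌊7684/360⌋=21 ⌊7823/360⌋=21 ⌊7962/360⌋=22 ⌊8101/360⌋=22 ⌊8240/360⌋=22 ⌊8379/360⌋=23 ⌊8518/360⌋=23
  n=60…69: ⌊8657/360⌋=24 ⌊8796/360⌋=24 ⌊8935/360⌋=24 ⌊9074/360⌋=25 ⌊9213/360⌋=25 ⌊9352/360⌋=25 ⌊9491/360⌋=26 ⌊9630/360⌋=26 ⌊9769/360⌋=27 ⌊9908/360⌋=27
  n=70…79: ⌊10047/360⌋=27 ⌊10186/360⌋=28 ⌊10325/360⌋=28 ⌊10464/360⌋=29 ⌊10603/360⌋=29 ⌊10742/360⌋=29 ⌊10881/360⌋=30 ⌊11020/360⌋=30 ⌊11159/360⌋=30 ⌊11298/360⌋=31
  n=80…89: ⌊11437/360⌋=31 ⌊11576/360⌋=32 ⌊11715/360⌋=32 ⌊11854/360⌋=32 ⌊11993/360⌋=33 ⌊12132/360⌋=33 ⌊12271/360⌋=34 ⌊12410/360⌋=34 ⌊12549/360⌋=34 ⌊12688/360⌋=35
  n=90…99: ⌊12827/360⌋=35 ⌊12966/360⌋=36 ⌊13105/360⌋=36 ⌊13244/360⌋=36 ⌊13383/360⌋=37 ⌊13522/360⌋=37 ⌊13661/360⌋=37 ⌊13800/360⌋=38 ⌊13939/360⌋=38 ⌊14078/360⌋=39
  n=100…109: ⌊14217/360⌋=39 ⌊14356/360⌋=39 ⌊14495/360⌋=40 ⌊14634/360⌋=40 ⌊14773/360⌋=41 ⌊14912/360⌋=41 ⌊15051/360⌋=41 ⌊15190/360⌋=42 ⌊15329/360⌋=42 ⌊15468/360⌋=42
  n=110…119: ⌊15607/360⌋=43 ⌊15746/360⌋=43 ⌊15885/360⌋=44 ⌊16024/360⌋=44 ⌊16163/360⌋=44 ⌊16302/360⌋=45 ⌊16441/360⌋=45 ⌊16580/360⌋=46 ⌊16719/360⌋=46 ⌊16858/360⌋=46
  n=120: ⌊16997/360⌋=47
s_n = t_(n+1) − t_n for n = 0 … 119 gives
prefix = 101001001010010100100101001010010100100101001010010010100101001001010010100100101001010010100100101001010010010100101001
slide a length-6 window over [0..5] … [114..119] (115 windows); first occurrence of each distinct factor:
  [  0..  5] 101001
  [  1..  6] 010010
  [  2..  7] 100100
  [  3..  8] 001001
  [  5.. 10] 100101
  [  6.. 11] 001010
  [  7.. 12] 010100
  (the other 108 windows repeat one of these)
distinct factors: {001001, 001010, 010010, 010100, 100100, 100101, 101001}
count = 7  (Sturmian bound for length 6 is 7)

7


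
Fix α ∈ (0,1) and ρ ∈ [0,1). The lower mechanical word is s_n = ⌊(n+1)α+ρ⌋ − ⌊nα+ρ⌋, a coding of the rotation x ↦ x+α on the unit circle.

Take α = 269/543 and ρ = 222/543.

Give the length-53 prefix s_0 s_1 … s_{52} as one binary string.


01010101010101010101010101010101010101010101010101010

n=0: ⌊(1·269+222)/543⌋ − ⌊(0·269+222)/543⌋ = ⌊491/543⌋ − ⌊222/543⌋ = 0 − 0 = 0
n=1: ⌊(2·269+222)/543⌋ − ⌊(1·269+222)/543⌋ = ⌊760/543⌋ − ⌊491/543⌋ = 1 − 0 = 1
n=2: ⌊(3·269+222)/543⌋ − ⌊(2·269+222)/543⌋ = ⌊1029/543⌋ − ⌊760/543⌋ = 1 − 1 = 0
n=3: ⌊(4·269+222)/543⌋ − ⌊(3·269+222)/543⌋ = ⌊1298/543⌋ − ⌊1029/543⌋ = 2 − 1 = 1
n=4: ⌊(5·269+222)/543⌋ − ⌊(4·269+222)/543⌋ = ⌊1567/543⌋ − ⌊1298/543⌋ = 2 − 2 = 0
n=5: ⌊(6·269+222)/543⌋ − ⌊(5·269+222)/543⌋ = ⌊1836/543⌋ − ⌊1567/543⌋ = 3 − 2 = 1
n=6: ⌊(7·269+222)/543⌋ − ⌊(6·269+222)/543⌋ = ⌊2105/543⌋ − ⌊1836/543⌋ = 3 − 3 = 0
n=7: ⌊(8·269+222)/543⌋ − ⌊(7·269+222)/543⌋ = ⌊2374/543⌋ − ⌊2105/543⌋ = 4 − 3 = 1
n=8: ⌊(9·269+222)/543⌋ − ⌊(8·269+222)/543⌋ = ⌊2643/543⌋ − ⌊2374/543⌋ = 4 − 4 = 0
n=9: ⌊(10·269+222)/543⌋ − ⌊(9·269+222)/543⌋ = ⌊2912/543⌋ − ⌊2643/543⌋ = 5 − 4 = 1
n=10: ⌊(11·269+222)/543⌋ − ⌊(10·269+222)/543⌋ = ⌊3181/543⌋ − ⌊2912/543⌋ = 5 − 5 = 0
n=11: ⌊(12·269+222)/543⌋ − ⌊(11·269+222)/543⌋ = ⌊3450/543⌋ − ⌊3181/543⌋ = 6 − 5 = 1
n=12: ⌊(13·269+222)/543⌋ − ⌊(12·269+222)/543⌋ = ⌊3719/543⌋ − ⌊3450/543⌋ = 6 − 6 = 0
n=13: ⌊(14·269+222)/543⌋ − ⌊(13·269+222)/543⌋ = ⌊3988/543⌋ − ⌊3719/543⌋ = 7 − 6 = 1
n=14: ⌊(15·269+222)/543⌋ − ⌊(14·269+222)/543⌋ = ⌊4257/543⌋ − ⌊3988/543⌋ = 7 − 7 = 0
n=15: ⌊(16·269+222)/543⌋ − ⌊(15·269+222)/543⌋ = ⌊4526/543⌋ − ⌊4257/543⌋ = 8 − 7 = 1
n=16: ⌊(17·269+222)/543⌋ − ⌊(16·269+222)/543⌋ = ⌊4795/543⌋ − ⌊4526/543⌋ = 8 − 8 = 0
n=17: ⌊(18·269+222)/543⌋ − ⌊(17·269+222)/543⌋ = ⌊5064/543⌋ − ⌊4795/543⌋ = 9 − 8 = 1
n=18: ⌊(19·269+222)/543⌋ − ⌊(18·269+222)/543⌋ = ⌊5333/543⌋ − ⌊5064/543⌋ = 9 − 9 = 0
n=19: ⌊(20·269+222)/543⌋ − ⌊(19·269+222)/543⌋ = ⌊5602/543⌋ − ⌊5333/543⌋ = 10 − 9 = 1
n=20: ⌊(21·269+222)/543⌋ − ⌊(20·269+222)/543⌋ = ⌊5871/543⌋ − ⌊5602/543⌋ = 10 − 10 = 0
n=21: ⌊(22·269+222)/543⌋ − ⌊(21·269+222)/543⌋ = ⌊6140/543⌋ − ⌊5871/543⌋ = 11 − 10 = 1
n=22: ⌊(23·269+222)/543⌋ − ⌊(22·269+222)/543⌋ = ⌊6409/543⌋ − ⌊6140/543⌋ = 11 − 11 = 0
n=23: ⌊(24·269+222)/543⌋ − ⌊(23·269+222)/543⌋ = ⌊6678/543⌋ − ⌊6409/543⌋ = 12 − 11 = 1
n=24: ⌊(25·269+222)/543⌋ − ⌊(24·269+222)/543⌋ = ⌊6947/543⌋ − ⌊6678/543⌋ = 12 − 12 = 0
n=25: ⌊(26·269+222)/543⌋ − ⌊(25·269+222)/543⌋ = ⌊7216/543⌋ − ⌊6947/543⌋ = 13 − 12 = 1
n=26: ⌊(27·269+222)/543⌋ − ⌊(26·269+222)/543⌋ = ⌊7485/543⌋ − ⌊7216/543⌋ = 13 − 13 = 0
n=27: ⌊(28·269+222)/543⌋ − ⌊(27·269+222)/543⌋ = ⌊7754/543⌋ − ⌊7485/543⌋ = 14 − 13 = 1
n=28: ⌊(29·269+222)/543⌋ − ⌊(28·269+222)/543⌋ = ⌊8023/543⌋ − ⌊7754/543⌋ = 14 − 14 = 0
n=29: ⌊(30·269+222)/543⌋ − ⌊(29·269+222)/543⌋ = ⌊8292/543⌋ − ⌊8023/543⌋ = 15 − 14 = 1
n=30: ⌊(31·269+222)/543⌋ − ⌊(30·269+222)/543⌋ = ⌊8561/543⌋ − ⌊8292/543⌋ = 15 − 15 = 0
n=31: ⌊(32·269+222)/543⌋ − ⌊(31·269+222)/543⌋ = ⌊8830/543⌋ − ⌊8561/543⌋ = 16 − 15 = 1
n=32: ⌊(33·269+222)/543⌋ − ⌊(32·269+222)/543⌋ = ⌊9099/543⌋ − ⌊8830/543⌋ = 16 − 16 = 0
n=33: ⌊(34·269+222)/543⌋ − ⌊(33·269+222)/543⌋ = ⌊9368/543⌋ − ⌊9099/543⌋ = 17 − 16 = 1
n=34: ⌊(35·269+222)/543⌋ − ⌊(34·269+222)/543⌋ = ⌊9637/543⌋ − ⌊9368/543⌋ = 17 − 17 = 0
n=35: ⌊(36·269+222)/543⌋ − ⌊(35·269+222)/543⌋ = ⌊9906/543⌋ − ⌊9637/543⌋ = 18 − 17 = 1
n=36: ⌊(37·269+222)/543⌋ − ⌊(36·269+222)/543⌋ = ⌊10175/543⌋ − ⌊9906/543⌋ = 18 − 18 = 0
n=37: ⌊(38·269+222)/543⌋ − ⌊(37·269+222)/543⌋ = ⌊10444/543⌋ − ⌊10175/543⌋ = 19 − 18 = 1
n=38: ⌊(39·269+222)/543⌋ − ⌊(38·269+222)/543⌋ = ⌊10713/543⌋ − ⌊10444/543⌋ = 19 − 19 = 0
n=39: ⌊(40·269+222)/543⌋ − ⌊(39·269+222)/543⌋ = ⌊10982/543⌋ − ⌊10713/543⌋ = 20 − 19 = 1
n=40: ⌊(41·269+222)/543⌋ − ⌊(40·269+222)/543⌋ = ⌊11251/543⌋ − ⌊10982/543⌋ = 20 − 20 = 0
n=41: ⌊(42·269+222)/543⌋ − ⌊(41·269+222)/543⌋ = ⌊11520/543⌋ − ⌊11251/543⌋ = 21 − 20 = 1
n=42: ⌊(43·269+222)/543⌋ − ⌊(42·269+222)/543⌋ = ⌊11789/543⌋ − ⌊11520/543⌋ = 21 − 21 = 0
n=43: ⌊(44·269+222)/543⌋ − ⌊(43·269+222)/543⌋ = ⌊12058/543⌋ − ⌊11789/543⌋ = 22 − 21 = 1
n=44: ⌊(45·269+222)/543⌋ − ⌊(44·269+222)/543⌋ = ⌊12327/543⌋ − ⌊12058/543⌋ = 22 − 22 = 0
n=45: ⌊(46·269+222)/543⌋ − ⌊(45·269+222)/543⌋ = ⌊12596/543⌋ − ⌊12327/543⌋ = 23 − 22 = 1
n=46: ⌊(47·269+222)/543⌋ − ⌊(46·269+222)/543⌋ = ⌊12865/543⌋ − ⌊12596/543⌋ = 23 − 23 = 0
n=47: ⌊(48·269+222)/543⌋ − ⌊(47·269+222)/543⌋ = ⌊13134/543⌋ − ⌊12865/543⌋ = 24 − 23 = 1
n=48: ⌊(49·269+222)/543⌋ − ⌊(48·269+222)/543⌋ = ⌊13403/543⌋ − ⌊13134/543⌋ = 24 − 24 = 0
n=49: ⌊(50·269+222)/543⌋ − ⌊(49·269+222)/543⌋ = ⌊13672/543⌋ − ⌊13403/543⌋ = 25 − 24 = 1
n=50: ⌊(51·269+222)/543⌋ − ⌊(50·269+222)/543⌋ = ⌊13941/543⌋ − ⌊13672/543⌋ = 25 − 25 = 0
n=51: ⌊(52·269+222)/543⌋ − ⌊(51·269+222)/543⌋ = ⌊14210/543⌋ − ⌊13941/543⌋ = 26 − 25 = 1
n=52: ⌊(53·269+222)/543⌋ − ⌊(52·269+222)/543⌋ = ⌊14479/543⌋ − ⌊14210/543⌋ = 26 − 26 = 0


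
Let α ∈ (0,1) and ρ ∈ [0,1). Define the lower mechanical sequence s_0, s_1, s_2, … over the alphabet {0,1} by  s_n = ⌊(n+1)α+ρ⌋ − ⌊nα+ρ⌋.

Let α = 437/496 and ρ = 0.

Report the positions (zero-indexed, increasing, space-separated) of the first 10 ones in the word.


1 2 3 4 5 6 7 9 10 11

n=0: ⌊437/496⌋−⌊0/496⌋ = 0−0 = 0
n=1: ⌊874/496⌋−⌊437/496⌋ = 1−0 = 1  ← one
n=2: ⌊1311/496⌋−⌊874/496⌋ = 2−1 = 1  ← one
n=3: ⌊1748/496⌋−⌊1311/496⌋ = 3−2 = 1  ← one
n=4: ⌊2185/496⌋−⌊1748/496⌋ = 4−3 = 1  ← one
n=5: ⌊2622/496⌋−⌊2185/496⌋ = 5−4 = 1  ← one
n=6: ⌊3059/496⌋−⌊2622/496⌋ = 6−5 = 1  ← one
n=7: ⌊3496/496⌋−⌊3059/496⌋ = 7−6 = 1  ← one
n=8: ⌊3933/496⌋−⌊3496/496⌋ = 7−7 = 0
n=9: ⌊4370/496⌋−⌊3933/496⌋ = 8−7 = 1  ← one
n=10: ⌊4807/496⌋−⌊4370/496⌋ = 9−8 = 1  ← one
n=11: ⌊5244/496⌋−⌊4807/496⌋ = 10−9 = 1  ← one
positions of the first 10 ones: 1 2 3 4 5 6 7 9 10 11


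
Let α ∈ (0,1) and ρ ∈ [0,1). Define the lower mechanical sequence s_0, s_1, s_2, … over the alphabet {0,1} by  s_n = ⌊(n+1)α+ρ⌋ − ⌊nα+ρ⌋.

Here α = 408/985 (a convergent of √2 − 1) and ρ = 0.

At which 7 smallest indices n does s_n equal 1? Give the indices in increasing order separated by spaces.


n=0: ⌊408/985⌋−⌊0/985⌋ = 0−0 = 0
n=1: ⌊816/985⌋−⌊408/985⌋ = 0−0 = 0
n=2: ⌊1224/985⌋−⌊816/985⌋ = 1−0 = 1  ← one
n=3: ⌊1632/985⌋−⌊1224/985⌋ = 1−1 = 0
n=4: ⌊2040/985⌋−⌊1632/985⌋ = 2−1 = 1  ← one
n=5: ⌊2448/985⌋−⌊2040/985⌋ = 2−2 = 0
n=6: ⌊2856/985⌋−⌊2448/985⌋ = 2−2 = 0
n=7: ⌊3264/985⌋−⌊2856/985⌋ = 3−2 = 1  ← one
n=8: ⌊3672/985⌋−⌊3264/985⌋ = 3−3 = 0
n=9: ⌊4080/985⌋−⌊3672/985⌋ = 4−3 = 1  ← one
n=10: ⌊4488/985⌋−⌊4080/985⌋ = 4−4 = 0
n=11: ⌊4896/985⌋−⌊4488/985⌋ = 4−4 = 0
n=12: ⌊5304/985⌋−⌊4896/985⌋ = 5−4 = 1  ← one
n=13: ⌊5712/985⌋−⌊5304/985⌋ = 5−5 = 0
n=14: ⌊6120/985⌋−⌊5712/985⌋ = 6−5 = 1  ← one
n=15: ⌊6528/985⌋−⌊6120/985⌋ = 6−6 = 0
n=16: ⌊6936/985⌋−⌊6528/985⌋ = 7−6 = 1  ← one
positions of the first 7 ones: 2 4 7 9 12 14 16

2 4 7 9 12 14 16


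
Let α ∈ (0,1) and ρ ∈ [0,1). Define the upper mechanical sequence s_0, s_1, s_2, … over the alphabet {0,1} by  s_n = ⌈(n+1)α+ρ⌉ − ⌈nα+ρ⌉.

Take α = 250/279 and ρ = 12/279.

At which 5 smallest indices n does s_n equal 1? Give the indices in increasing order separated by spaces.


n=0: ⌈262/279⌉−⌈12/279⌉ = 1−1 = 0
n=1: ⌈512/279⌉−⌈262/279⌉ = 2−1 = 1  ← one
n=2: ⌈762/279⌉−⌈512/279⌉ = 3−2 = 1  ← one
n=3: ⌈1012/279⌉−⌈762/279⌉ = 4−3 = 1  ← one
n=4: ⌈1262/279⌉−⌈1012/279⌉ = 5−4 = 1  ← one
n=5: ⌈1512/279⌉−⌈1262/279⌉ = 6−5 = 1  ← one
positions of the first 5 ones: 1 2 3 4 5

1 2 3 4 5


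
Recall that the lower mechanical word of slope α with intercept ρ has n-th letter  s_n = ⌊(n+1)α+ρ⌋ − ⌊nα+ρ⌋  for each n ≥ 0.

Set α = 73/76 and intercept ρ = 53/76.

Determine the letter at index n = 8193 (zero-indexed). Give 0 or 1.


(n+1)α + ρ = (8194·73 + 53) / 76 = 598215/76
nα + ρ     = (8193·73 + 53) / 76 = 598142/76
⌊598215/76⌋ = 7871,  ⌊598142/76⌋ = 7870
s_{8193} = 7871 − 7870 = 1

1


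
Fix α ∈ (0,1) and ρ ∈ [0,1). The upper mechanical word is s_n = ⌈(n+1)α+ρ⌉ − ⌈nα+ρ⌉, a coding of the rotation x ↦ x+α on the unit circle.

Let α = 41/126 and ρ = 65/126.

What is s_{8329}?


(n+1)α + ρ = (8330·41 + 65) / 126 = 341595/126
nα + ρ     = (8329·41 + 65) / 126 = 341554/126
⌈341595/126⌉ = 2712,  ⌈341554/126⌉ = 2711
s_{8329} = 2712 − 2711 = 1

1


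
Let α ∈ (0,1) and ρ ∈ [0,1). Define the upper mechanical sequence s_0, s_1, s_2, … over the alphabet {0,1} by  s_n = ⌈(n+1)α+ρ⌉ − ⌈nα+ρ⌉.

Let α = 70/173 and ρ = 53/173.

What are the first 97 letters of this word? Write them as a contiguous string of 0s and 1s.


0100101001010010100101010010100101001010010100101001010010100101010010100101001010010100101001010

n=0: ⌈(1·70+53)/173⌉ − ⌈(0·70+53)/173⌉ = ⌈123/173⌉ − ⌈53/173⌉ = 1 − 1 = 0
n=1: ⌈(2·70+53)/173⌉ − ⌈(1·70+53)/173⌉ = ⌈193/173⌉ − ⌈123/173⌉ = 2 − 1 = 1
n=2: ⌈(3·70+53)/173⌉ − ⌈(2·70+53)/173⌉ = ⌈263/173⌉ − ⌈193/173⌉ = 2 − 2 = 0
n=3: ⌈(4·70+53)/173⌉ − ⌈(3·70+53)/173⌉ = ⌈333/173⌉ − ⌈263/173⌉ = 2 − 2 = 0
n=4: ⌈(5·70+53)/173⌉ − ⌈(4·70+53)/173⌉ = ⌈403/173⌉ − ⌈333/173⌉ = 3 − 2 = 1
n=5: ⌈(6·70+53)/173⌉ − ⌈(5·70+53)/173⌉ = ⌈473/173⌉ − ⌈403/173⌉ = 3 − 3 = 0
n=6: ⌈(7·70+53)/173⌉ − ⌈(6·70+53)/173⌉ = ⌈543/173⌉ − ⌈473/173⌉ = 4 − 3 = 1
n=7: ⌈(8·70+53)/173⌉ − ⌈(7·70+53)/173⌉ = ⌈613/173⌉ − ⌈543/173⌉ = 4 − 4 = 0
n=8: ⌈(9·70+53)/173⌉ − ⌈(8·70+53)/173⌉ = ⌈683/173⌉ − ⌈613/173⌉ = 4 − 4 = 0
n=9: ⌈(10·70+53)/173⌉ − ⌈(9·70+53)/173⌉ = ⌈753/173⌉ − ⌈683/173⌉ = 5 − 4 = 1
n=10: ⌈(11·70+53)/173⌉ − ⌈(10·70+53)/173⌉ = ⌈823/173⌉ − ⌈753/173⌉ = 5 − 5 = 0
n=11: ⌈(12·70+53)/173⌉ − ⌈(11·70+53)/173⌉ = ⌈893/173⌉ − ⌈823/173⌉ = 6 − 5 = 1
n=12: ⌈(13·70+53)/173⌉ − ⌈(12·70+53)/173⌉ = ⌈963/173⌉ − ⌈893/173⌉ = 6 − 6 = 0
n=13: ⌈(14·70+53)/173⌉ − ⌈(13·70+53)/173⌉ = ⌈1033/173⌉ − ⌈963/173⌉ = 6 − 6 = 0
n=14: ⌈(15·70+53)/173⌉ − ⌈(14·70+53)/173⌉ = ⌈1103/173⌉ − ⌈1033/173⌉ = 7 − 6 = 1
n=15: ⌈(16·70+53)/173⌉ − ⌈(15·70+53)/173⌉ = ⌈1173/173⌉ − ⌈1103/173⌉ = 7 − 7 = 0
n=16: ⌈(17·70+53)/173⌉ − ⌈(16·70+53)/173⌉ = ⌈1243/173⌉ − ⌈1173/173⌉ = 8 − 7 = 1
n=17: ⌈(18·70+53)/173⌉ − ⌈(17·70+53)/173⌉ = ⌈1313/173⌉ − ⌈1243/173⌉ = 8 − 8 = 0
n=18: ⌈(19·70+53)/173⌉ − ⌈(18·70+53)/173⌉ = ⌈1383/173⌉ − ⌈1313/173⌉ = 8 − 8 = 0
n=19: ⌈(20·70+53)/173⌉ − ⌈(19·70+53)/173⌉ = ⌈1453/173⌉ − ⌈1383/173⌉ = 9 − 8 = 1
n=20: ⌈(21·70+53)/173⌉ − ⌈(20·70+53)/173⌉ = ⌈1523/173⌉ − ⌈1453/173⌉ = 9 − 9 = 0
n=21: ⌈(22·70+53)/173⌉ − ⌈(21·70+53)/173⌉ = ⌈1593/173⌉ − ⌈1523/173⌉ = 10 − 9 = 1
n=22: ⌈(23·70+53)/173⌉ − ⌈(22·70+53)/173⌉ = ⌈1663/173⌉ − ⌈1593/173⌉ = 10 − 10 = 0
n=23: ⌈(24·70+53)/173⌉ − ⌈(23·70+53)/173⌉ = ⌈1733/173⌉ − ⌈1663/173⌉ = 11 − 10 = 1
n=24: ⌈(25·70+53)/173⌉ − ⌈(24·70+53)/173⌉ = ⌈1803/173⌉ − ⌈1733/173⌉ = 11 − 11 = 0
n=25: ⌈(26·70+53)/173⌉ − ⌈(25·70+53)/173⌉ = ⌈1873/173⌉ − ⌈1803/173⌉ = 11 − 11 = 0
n=26: ⌈(27·70+53)/173⌉ − ⌈(26·70+53)/173⌉ = ⌈1943/173⌉ − ⌈1873/173⌉ = 12 − 11 = 1
n=27: ⌈(28·70+53)/173⌉ − ⌈(27·70+53)/173⌉ = ⌈2013/173⌉ − ⌈1943/173⌉ = 12 − 12 = 0
n=28: ⌈(29·70+53)/173⌉ − ⌈(28·70+53)/173⌉ = ⌈2083/173⌉ − ⌈2013/173⌉ = 13 − 12 = 1
n=29: ⌈(30·70+53)/173⌉ − ⌈(29·70+53)/173⌉ = ⌈2153/173⌉ − ⌈2083/173⌉ = 13 − 13 = 0
n=30: ⌈(31·70+53)/173⌉ − ⌈(30·70+53)/173⌉ = ⌈2223/173⌉ − ⌈2153/173⌉ = 13 − 13 = 0
n=31: ⌈(32·70+53)/173⌉ − ⌈(31·70+53)/173⌉ = ⌈2293/173⌉ − ⌈2223/173⌉ = 14 − 13 = 1
n=32: ⌈(33·70+53)/173⌉ − ⌈(32·70+53)/173⌉ = ⌈2363/173⌉ − ⌈2293/173⌉ = 14 − 14 = 0
n=33: ⌈(34·70+53)/173⌉ − ⌈(33·70+53)/173⌉ = ⌈2433/173⌉ − ⌈2363/173⌉ = 15 − 14 = 1
n=34: ⌈(35·70+53)/173⌉ − ⌈(34·70+53)/173⌉ = ⌈2503/173⌉ − ⌈2433/173⌉ = 15 − 15 = 0
n=35: ⌈(36·70+53)/173⌉ − ⌈(35·70+53)/173⌉ = ⌈2573/173⌉ − ⌈2503/173⌉ = 15 − 15 = 0
n=36: ⌈(37·70+53)/173⌉ − ⌈(36·70+53)/173⌉ = ⌈2643/173⌉ − ⌈2573/173⌉ = 16 − 15 = 1
n=37: ⌈(38·70+53)/173⌉ − ⌈(37·70+53)/173⌉ = ⌈2713/173⌉ − ⌈2643/173⌉ = 16 − 16 = 0
n=38: ⌈(39·70+53)/173⌉ − ⌈(38·70+53)/173⌉ = ⌈2783/173⌉ − ⌈2713/173⌉ = 17 − 16 = 1
n=39: ⌈(40·70+53)/173⌉ − ⌈(39·70+53)/173⌉ = ⌈2853/173⌉ − ⌈2783/173⌉ = 17 − 17 = 0
n=40: ⌈(41·70+53)/173⌉ − ⌈(40·70+53)/173⌉ = ⌈2923/173⌉ − ⌈2853/173⌉ = 17 − 17 = 0
n=41: ⌈(42·70+53)/173⌉ − ⌈(41·70+53)/173⌉ = ⌈2993/173⌉ − ⌈2923/173⌉ = 18 − 17 = 1
n=42: ⌈(43·70+53)/173⌉ − ⌈(42·70+53)/173⌉ = ⌈3063/173⌉ − ⌈2993/173⌉ = 18 − 18 = 0
n=43: ⌈(44·70+53)/173⌉ − ⌈(43·70+53)/173⌉ = ⌈3133/173⌉ − ⌈3063/173⌉ = 19 − 18 = 1
n=44: ⌈(45·70+53)/173⌉ − ⌈(44·70+53)/173⌉ = ⌈3203/173⌉ − ⌈3133/173⌉ = 19 − 19 = 0
n=45: ⌈(46·70+53)/173⌉ − ⌈(45·70+53)/173⌉ = ⌈3273/173⌉ − ⌈3203/173⌉ = 19 − 19 = 0
n=46: ⌈(47·70+53)/173⌉ − ⌈(46·70+53)/173⌉ = ⌈3343/173⌉ − ⌈3273/173⌉ = 20 − 19 = 1
n=47: ⌈(48·70+53)/173⌉ − ⌈(47·70+53)/173⌉ = ⌈3413/173⌉ − ⌈3343/173⌉ = 20 − 20 = 0
n=48: ⌈(49·70+53)/173⌉ − ⌈(48·70+53)/173⌉ = ⌈3483/173⌉ − ⌈3413/173⌉ = 21 − 20 = 1
n=49: ⌈(50·70+53)/173⌉ − ⌈(49·70+53)/173⌉ = ⌈3553/173⌉ − ⌈3483/173⌉ = 21 − 21 = 0
n=50: ⌈(51·70+53)/173⌉ − ⌈(50·70+53)/173⌉ = ⌈3623/173⌉ − ⌈3553/173⌉ = 21 − 21 = 0
n=51: ⌈(52·70+53)/173⌉ − ⌈(51·70+53)/173⌉ = ⌈3693/173⌉ − ⌈3623/173⌉ = 22 − 21 = 1
n=52: ⌈(53·70+53)/173⌉ − ⌈(52·70+53)/173⌉ = ⌈3763/173⌉ − ⌈3693/173⌉ = 22 − 22 = 0
n=53: ⌈(54·70+53)/173⌉ − ⌈(53·70+53)/173⌉ = ⌈3833/173⌉ − ⌈3763/173⌉ = 23 − 22 = 1
n=54: ⌈(55·70+53)/173⌉ − ⌈(54·70+53)/173⌉ = ⌈3903/173⌉ − ⌈3833/173⌉ = 23 − 23 = 0
n=55: ⌈(56·70+53)/173⌉ − ⌈(55·70+53)/173⌉ = ⌈3973/173⌉ − ⌈3903/173⌉ = 23 − 23 = 0
n=56: ⌈(57·70+53)/173⌉ − ⌈(56·70+53)/173⌉ = ⌈4043/173⌉ − ⌈3973/173⌉ = 24 − 23 = 1
n=57: ⌈(58·70+53)/173⌉ − ⌈(57·70+53)/173⌉ = ⌈4113/173⌉ − ⌈4043/173⌉ = 24 − 24 = 0
n=58: ⌈(59·70+53)/173⌉ − ⌈(58·70+53)/173⌉ = ⌈4183/173⌉ − ⌈4113/173⌉ = 25 − 24 = 1
n=59: ⌈(60·70+53)/173⌉ − ⌈(59·70+53)/173⌉ = ⌈4253/173⌉ − ⌈4183/173⌉ = 25 − 25 = 0
n=60: ⌈(61·70+53)/173⌉ − ⌈(60·70+53)/173⌉ = ⌈4323/173⌉ − ⌈4253/173⌉ = 25 − 25 = 0
n=61: ⌈(62·70+53)/173⌉ − ⌈(61·70+53)/173⌉ = ⌈4393/173⌉ − ⌈4323/173⌉ = 26 − 25 = 1
n=62: ⌈(63·70+53)/173⌉ − ⌈(62·70+53)/173⌉ = ⌈4463/173⌉ − ⌈4393/173⌉ = 26 − 26 = 0
n=63: ⌈(64·70+53)/173⌉ − ⌈(63·70+53)/173⌉ = ⌈4533/173⌉ − ⌈4463/173⌉ = 27 − 26 = 1
n=64: ⌈(65·70+53)/173⌉ − ⌈(64·70+53)/173⌉ = ⌈4603/173⌉ − ⌈4533/173⌉ = 27 − 27 = 0
n=65: ⌈(66·70+53)/173⌉ − ⌈(65·70+53)/173⌉ = ⌈4673/173⌉ − ⌈4603/173⌉ = 28 − 27 = 1
n=66: ⌈(67·70+53)/173⌉ − ⌈(66·70+53)/173⌉ = ⌈4743/173⌉ − ⌈4673/173⌉ = 28 − 28 = 0
n=67: ⌈(68·70+53)/173⌉ − ⌈(67·70+53)/173⌉ = ⌈4813/173⌉ − ⌈4743/173⌉ = 28 − 28 = 0
n=68: ⌈(69·70+53)/173⌉ − ⌈(68·70+53)/173⌉ = ⌈4883/173⌉ − ⌈4813/173⌉ = 29 − 28 = 1
n=69: ⌈(70·70+53)/173⌉ − ⌈(69·70+53)/173⌉ = ⌈4953/173⌉ − ⌈4883/173⌉ = 29 − 29 = 0
n=70: ⌈(71·70+53)/173⌉ − ⌈(70·70+53)/173⌉ = ⌈5023/173⌉ − ⌈4953/173⌉ = 30 − 29 = 1
n=71: ⌈(72·70+53)/173⌉ − ⌈(71·70+53)/173⌉ = ⌈5093/173⌉ − ⌈5023/173⌉ = 30 − 30 = 0
n=72: ⌈(73·70+53)/173⌉ − ⌈(72·70+53)/173⌉ = ⌈5163/173⌉ − ⌈5093/173⌉ = 30 − 30 = 0
n=73: ⌈(74·70+53)/173⌉ − ⌈(73·70+53)/173⌉ = ⌈5233/173⌉ − ⌈5163/173⌉ = 31 − 30 = 1
n=74: ⌈(75·70+53)/173⌉ − ⌈(74·70+53)/173⌉ = ⌈5303/173⌉ − ⌈5233/173⌉ = 31 − 31 = 0
n=75: ⌈(76·70+53)/173⌉ − ⌈(75·70+53)/173⌉ = ⌈5373/173⌉ − ⌈5303/173⌉ = 32 − 31 = 1
n=76: ⌈(77·70+53)/173⌉ − ⌈(76·70+53)/173⌉ = ⌈5443/173⌉ − ⌈5373/173⌉ = 32 − 32 = 0
n=77: ⌈(78·70+53)/173⌉ − ⌈(77·70+53)/173⌉ = ⌈5513/173⌉ − ⌈5443/173⌉ = 32 − 32 = 0
n=78: ⌈(79·70+53)/173⌉ − ⌈(78·70+53)/173⌉ = ⌈5583/173⌉ − ⌈5513/173⌉ = 33 − 32 = 1
n=79: ⌈(80·70+53)/173⌉ − ⌈(79·70+53)/173⌉ = ⌈5653/173⌉ − ⌈5583/173⌉ = 33 − 33 = 0
n=80: ⌈(81·70+53)/173⌉ − ⌈(80·70+53)/173⌉ = ⌈5723/173⌉ − ⌈5653/173⌉ = 34 − 33 = 1
n=81: ⌈(82·70+53)/173⌉ − ⌈(81·70+53)/173⌉ = ⌈5793/173⌉ − ⌈5723/173⌉ = 34 − 34 = 0
n=82: ⌈(83·70+53)/173⌉ − ⌈(82·70+53)/173⌉ = ⌈5863/173⌉ − ⌈5793/173⌉ = 34 − 34 = 0
n=83: ⌈(84·70+53)/173⌉ − ⌈(83·70+53)/173⌉ = ⌈5933/173⌉ − ⌈5863/173⌉ = 35 − 34 = 1
n=84: ⌈(85·70+53)/173⌉ − ⌈(84·70+53)/173⌉ = ⌈6003/173⌉ − ⌈5933/173⌉ = 35 − 35 = 0
n=85: ⌈(86·70+53)/173⌉ − ⌈(85·70+53)/173⌉ = ⌈6073/173⌉ − ⌈6003/173⌉ = 36 − 35 = 1
n=86: ⌈(87·70+53)/173⌉ − ⌈(86·70+53)/173⌉ = ⌈6143/173⌉ − ⌈6073/173⌉ = 36 − 36 = 0
n=87: ⌈(88·70+53)/173⌉ − ⌈(87·70+53)/173⌉ = ⌈6213/173⌉ − ⌈6143/173⌉ = 36 − 36 = 0
n=88: ⌈(89·70+53)/173⌉ − ⌈(88·70+53)/173⌉ = ⌈6283/173⌉ − ⌈6213/173⌉ = 37 − 36 = 1
n=89: ⌈(90·70+53)/173⌉ − ⌈(89·70+53)/173⌉ = ⌈6353/173⌉ − ⌈6283/173⌉ = 37 − 37 = 0
n=90: ⌈(91·70+53)/173⌉ − ⌈(90·70+53)/173⌉ = ⌈6423/173⌉ − ⌈6353/173⌉ = 38 − 37 = 1
n=91: ⌈(92·70+53)/173⌉ − ⌈(91·70+53)/173⌉ = ⌈6493/173⌉ − ⌈6423/173⌉ = 38 − 38 = 0
n=92: ⌈(93·70+53)/173⌉ − ⌈(92·70+53)/173⌉ = ⌈6563/173⌉ − ⌈6493/173⌉ = 38 − 38 = 0
n=93: ⌈(94·70+53)/173⌉ − ⌈(93·70+53)/173⌉ = ⌈6633/173⌉ − ⌈6563/173⌉ = 39 − 38 = 1
n=94: ⌈(95·70+53)/173⌉ − ⌈(94·70+53)/173⌉ = ⌈6703/173⌉ − ⌈6633/173⌉ = 39 − 39 = 0
n=95: ⌈(96·70+53)/173⌉ − ⌈(95·70+53)/173⌉ = ⌈6773/173⌉ − ⌈6703/173⌉ = 40 − 39 = 1
n=96: ⌈(97·70+53)/173⌉ − ⌈(96·70+53)/173⌉ = ⌈6843/173⌉ − ⌈6773/173⌉ = 40 − 40 = 0


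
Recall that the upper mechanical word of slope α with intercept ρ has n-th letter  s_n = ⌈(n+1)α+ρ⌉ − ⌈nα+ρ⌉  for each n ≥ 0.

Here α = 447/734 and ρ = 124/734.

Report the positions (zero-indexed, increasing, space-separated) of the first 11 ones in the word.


1 3 4 6 7 9 11 12 14 16 17

n=0: ⌈571/734⌉−⌈124/734⌉ = 1−1 = 0
n=1: ⌈1018/734⌉−⌈571/734⌉ = 2−1 = 1  ← one
n=2: ⌈1465/734⌉−⌈1018/734⌉ = 2−2 = 0
n=3: ⌈1912/734⌉−⌈1465/734⌉ = 3−2 = 1  ← one
n=4: ⌈2359/734⌉−⌈1912/734⌉ = 4−3 = 1  ← one
n=5: ⌈2806/734⌉−⌈2359/734⌉ = 4−4 = 0
n=6: ⌈3253/734⌉−⌈2806/734⌉ = 5−4 = 1  ← one
n=7: ⌈3700/734⌉−⌈3253/734⌉ = 6−5 = 1  ← one
n=8: ⌈4147/734⌉−⌈3700/734⌉ = 6−6 = 0
n=9: ⌈4594/734⌉−⌈4147/734⌉ = 7−6 = 1  ← one
n=10: ⌈5041/734⌉−⌈4594/734⌉ = 7−7 = 0
n=11: ⌈5488/734⌉−⌈5041/734⌉ = 8−7 = 1  ← one
n=12: ⌈5935/734⌉−⌈5488/734⌉ = 9−8 = 1  ← one
n=13: ⌈6382/734⌉−⌈5935/734⌉ = 9−9 = 0
n=14: ⌈6829/734⌉−⌈6382/734⌉ = 10−9 = 1  ← one
n=15: ⌈7276/734⌉−⌈6829/734⌉ = 10−10 = 0
n=16: ⌈7723/734⌉−⌈7276/734⌉ = 11−10 = 1  ← one
n=17: ⌈8170/734⌉−⌈7723/734⌉ = 12−11 = 1  ← one
positions of the first 11 ones: 1 3 4 6 7 9 11 12 14 16 17


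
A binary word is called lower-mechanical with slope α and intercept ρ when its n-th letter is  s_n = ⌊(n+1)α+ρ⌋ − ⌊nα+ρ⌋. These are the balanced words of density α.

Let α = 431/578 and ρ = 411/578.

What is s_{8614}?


1

(n+1)α + ρ = (8615·431 + 411) / 578 = 3713476/578
nα + ρ     = (8614·431 + 411) / 578 = 3713045/578
⌊3713476/578⌋ = 6424,  ⌊3713045/578⌋ = 6423
s_{8614} = 6424 − 6423 = 1


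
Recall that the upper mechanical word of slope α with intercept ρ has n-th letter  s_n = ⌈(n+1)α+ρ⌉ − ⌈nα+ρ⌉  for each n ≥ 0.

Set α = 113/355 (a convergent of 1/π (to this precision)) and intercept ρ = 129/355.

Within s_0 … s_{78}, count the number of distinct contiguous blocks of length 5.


6

t_n = ⌈(n·113+129)/355⌉ for n = 0 … 79:
  n=0…9: ⌈129/355⌉=1 ⌈242/355⌉=1 ⌈355/355⌉=1 ⌈468/355⌉=2 ⌈581/355⌉=2 ⌈694/355⌉=2 ⌈807/355⌉=3 ⌈920/355⌉=3 ⌈1033/355⌉=3 ⌈1146/355⌉=4
  n=10…19: ⌈1259/355⌉=4 ⌈1372/355⌉=4 ⌈1485/355⌉=5 ⌈1598/355⌉=5 ⌈1711/355⌉=5 ⌈1824/355⌉=6 ⌈1937/355⌉=6 ⌈2050/355⌉=6 ⌈2163/355⌉=7 ⌈2276/355⌉=7
  n=20…29: ⌈2389/355⌉=7 ⌈2502/355⌉=8 ⌈2615/355⌉=8 ⌈2728/355⌉=8 ⌈2841/355⌉=9 ⌈2954/355⌉=9 ⌈3067/355⌉=9 ⌈3180/355⌉=9 ⌈3293/355⌉=10 ⌈3406/355⌉=10
  n=30…39: ⌈3519/355⌉=10 ⌈3632/355⌉=11 ⌈3745/355⌉=11 ⌈3858/355⌉=11 ⌈3971/355⌉=12 ⌈4084/355⌉=12 ⌈4197/355⌉=12 ⌈4310/355⌉=13 ⌈4423/355⌉=13 ⌈4536/355⌉=13
  n=40…49: ⌈4649/355⌉=14 ⌈4762/355⌉=14 ⌈4875/355⌉=14 ⌈4988/355⌉=15 ⌈5101/355⌉=15 ⌈5214/355⌉=15 ⌈5327/355⌉=16 ⌈5440/355⌉=16 ⌈5553/355⌉=16 ⌈5666/355⌉=16
  n=50…59: ⌈5779/355⌉=17 ⌈5892/355⌉=17 ⌈6005/355⌉=17 ⌈6118/355⌉=18 ⌈6231/355⌉=18 ⌈6344/355⌉=18 ⌈6457/355⌉=19 ⌈6570/355⌉=19 ⌈6683/355⌉=19 ⌈6796/355⌉=20
  n=60…69: ⌈6909/355⌉=20 ⌈7022/355⌉=20 ⌈7135/355⌉=21 ⌈7248/355⌉=21 ⌈7361/355⌉=21 ⌈7474/355⌉=22 ⌈7587/355⌉=22 ⌈7700/355⌉=22 ⌈7813/355⌉=23 ⌈7926/355⌉=23
  n=70…79: ⌈8039/355⌉=23 ⌈8152/355⌉=23 ⌈8265/355⌉=24 ⌈8378/355⌉=24 ⌈8491/355⌉=24 ⌈8604/355⌉=25 ⌈8717/355⌉=25 ⌈8830/355⌉=25 ⌈8943/355⌉=26 ⌈9056/355⌉=26
s_n = t_(n+1) − t_n for n = 0 … 78 gives
prefix = 0010010010010010010010010001001001001001001001000100100100100100100100010010010
slide a length-5 window over [0..4] … [74..78] (75 windows); first occurrence of each distinct factor:
  [  0..  4] 00100
  [  1..  5] 01001
  [  2..  6] 10010
  [ 22.. 26] 01000
  [ 23.. 27] 10001
  [ 24.. 28] 00010
  (the other 69 windows repeat one of these)
distinct factors: {00010, 00100, 01000, 01001, 10001, 10010}
count = 6  (Sturmian bound for length 5 is 6)


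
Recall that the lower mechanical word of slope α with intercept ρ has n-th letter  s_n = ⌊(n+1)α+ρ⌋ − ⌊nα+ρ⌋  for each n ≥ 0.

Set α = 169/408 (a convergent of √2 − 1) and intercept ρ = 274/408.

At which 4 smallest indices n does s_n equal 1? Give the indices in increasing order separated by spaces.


0 3 5 8

n=0: ⌊443/408⌋−⌊274/408⌋ = 1−0 = 1  ← one
n=1: ⌊612/408⌋−⌊443/408⌋ = 1−1 = 0
n=2: ⌊781/408⌋−⌊612/408⌋ = 1−1 = 0
n=3: ⌊950/408⌋−⌊781/408⌋ = 2−1 = 1  ← one
n=4: ⌊1119/408⌋−⌊950/408⌋ = 2−2 = 0
n=5: ⌊1288/408⌋−⌊1119/408⌋ = 3−2 = 1  ← one
n=6: ⌊1457/408⌋−⌊1288/408⌋ = 3−3 = 0
n=7: ⌊1626/408⌋−⌊1457/408⌋ = 3−3 = 0
n=8: ⌊1795/408⌋−⌊1626/408⌋ = 4−3 = 1  ← one
positions of the first 4 ones: 0 3 5 8


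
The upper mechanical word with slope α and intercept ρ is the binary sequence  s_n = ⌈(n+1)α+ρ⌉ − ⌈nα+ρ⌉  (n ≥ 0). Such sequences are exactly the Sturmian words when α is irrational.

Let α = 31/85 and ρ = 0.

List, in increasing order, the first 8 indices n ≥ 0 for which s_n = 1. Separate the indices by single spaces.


n=0: ⌈31/85⌉−⌈0/85⌉ = 1−0 = 1  ← one
n=1: ⌈62/85⌉−⌈31/85⌉ = 1−1 = 0
n=2: ⌈93/85⌉−⌈62/85⌉ = 2−1 = 1  ← one
n=3: ⌈124/85⌉−⌈93/85⌉ = 2−2 = 0
n=4: ⌈155/85⌉−⌈124/85⌉ = 2−2 = 0
n=5: ⌈186/85⌉−⌈155/85⌉ = 3−2 = 1  ← one
n=6: ⌈217/85⌉−⌈186/85⌉ = 3−3 = 0
n=7: ⌈248/85⌉−⌈217/85⌉ = 3−3 = 0
n=8: ⌈279/85⌉−⌈248/85⌉ = 4−3 = 1  ← one
n=9: ⌈310/85⌉−⌈279/85⌉ = 4−4 = 0
n=10: ⌈341/85⌉−⌈310/85⌉ = 5−4 = 1  ← one
n=11: ⌈372/85⌉−⌈341/85⌉ = 5−5 = 0
n=12: ⌈403/85⌉−⌈372/85⌉ = 5−5 = 0
n=13: ⌈434/85⌉−⌈403/85⌉ = 6−5 = 1  ← one
n=14: ⌈465/85⌉−⌈434/85⌉ = 6−6 = 0
n=15: ⌈496/85⌉−⌈465/85⌉ = 6−6 = 0
n=16: ⌈527/85⌉−⌈496/85⌉ = 7−6 = 1  ← one
n=17: ⌈558/85⌉−⌈527/85⌉ = 7−7 = 0
n=18: ⌈589/85⌉−⌈558/85⌉ = 7−7 = 0
n=19: ⌈620/85⌉−⌈589/85⌉ = 8−7 = 1  ← one
positions of the first 8 ones: 0 2 5 8 10 13 16 19

0 2 5 8 10 13 16 19


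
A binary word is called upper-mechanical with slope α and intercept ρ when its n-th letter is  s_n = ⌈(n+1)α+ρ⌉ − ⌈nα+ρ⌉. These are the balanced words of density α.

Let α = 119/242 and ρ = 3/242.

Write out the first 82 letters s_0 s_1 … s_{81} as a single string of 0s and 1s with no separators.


0010101010101010101010101010101010101010101010101010101010101001010101010101010101

n=0: ⌈(1·119+3)/242⌉ − ⌈(0·119+3)/242⌉ = ⌈122/242⌉ − ⌈3/242⌉ = 1 − 1 = 0
n=1: ⌈(2·119+3)/242⌉ − ⌈(1·119+3)/242⌉ = ⌈241/242⌉ − ⌈122/242⌉ = 1 − 1 = 0
n=2: ⌈(3·119+3)/242⌉ − ⌈(2·119+3)/242⌉ = ⌈360/242⌉ − ⌈241/242⌉ = 2 − 1 = 1
n=3: ⌈(4·119+3)/242⌉ − ⌈(3·119+3)/242⌉ = ⌈479/242⌉ − ⌈360/242⌉ = 2 − 2 = 0
n=4: ⌈(5·119+3)/242⌉ − ⌈(4·119+3)/242⌉ = ⌈598/242⌉ − ⌈479/242⌉ = 3 − 2 = 1
n=5: ⌈(6·119+3)/242⌉ − ⌈(5·119+3)/242⌉ = ⌈717/242⌉ − ⌈598/242⌉ = 3 − 3 = 0
n=6: ⌈(7·119+3)/242⌉ − ⌈(6·119+3)/242⌉ = ⌈836/242⌉ − ⌈717/242⌉ = 4 − 3 = 1
n=7: ⌈(8·119+3)/242⌉ − ⌈(7·119+3)/242⌉ = ⌈955/242⌉ − ⌈836/242⌉ = 4 − 4 = 0
n=8: ⌈(9·119+3)/242⌉ − ⌈(8·119+3)/242⌉ = ⌈1074/242⌉ − ⌈955/242⌉ = 5 − 4 = 1
n=9: ⌈(10·119+3)/242⌉ − ⌈(9·119+3)/242⌉ = ⌈1193/242⌉ − ⌈1074/242⌉ = 5 − 5 = 0
n=10: ⌈(11·119+3)/242⌉ − ⌈(10·119+3)/242⌉ = ⌈1312/242⌉ − ⌈1193/242⌉ = 6 − 5 = 1
n=11: ⌈(12·119+3)/242⌉ − ⌈(11·119+3)/242⌉ = ⌈1431/242⌉ − ⌈1312/242⌉ = 6 − 6 = 0
n=12: ⌈(13·119+3)/242⌉ − ⌈(12·119+3)/242⌉ = ⌈1550/242⌉ − ⌈1431/242⌉ = 7 − 6 = 1
n=13: ⌈(14·119+3)/242⌉ − ⌈(13·119+3)/242⌉ = ⌈1669/242⌉ − ⌈1550/242⌉ = 7 − 7 = 0
n=14: ⌈(15·119+3)/242⌉ − ⌈(14·119+3)/242⌉ = ⌈1788/242⌉ − ⌈1669/242⌉ = 8 − 7 = 1
n=15: ⌈(16·119+3)/242⌉ − ⌈(15·119+3)/242⌉ = ⌈1907/242⌉ − ⌈1788/242⌉ = 8 − 8 = 0
n=16: ⌈(17·119+3)/242⌉ − ⌈(16·119+3)/242⌉ = ⌈2026/242⌉ − ⌈1907/242⌉ = 9 − 8 = 1
n=17: ⌈(18·119+3)/242⌉ − ⌈(17·119+3)/242⌉ = ⌈2145/242⌉ − ⌈2026/242⌉ = 9 − 9 = 0
n=18: ⌈(19·119+3)/242⌉ − ⌈(18·119+3)/242⌉ = ⌈2264/242⌉ − ⌈2145/242⌉ = 10 − 9 = 1
n=19: ⌈(20·119+3)/242⌉ − ⌈(19·119+3)/242⌉ = ⌈2383/242⌉ − ⌈2264/242⌉ = 10 − 10 = 0
n=20: ⌈(21·119+3)/242⌉ − ⌈(20·119+3)/242⌉ = ⌈2502/242⌉ − ⌈2383/242⌉ = 11 − 10 = 1
n=21: ⌈(22·119+3)/242⌉ − ⌈(21·119+3)/242⌉ = ⌈2621/242⌉ − ⌈2502/242⌉ = 11 − 11 = 0
n=22: ⌈(23·119+3)/242⌉ − ⌈(22·119+3)/242⌉ = ⌈2740/242⌉ − ⌈2621/242⌉ = 12 − 11 = 1
n=23: ⌈(24·119+3)/242⌉ − ⌈(23·119+3)/242⌉ = ⌈2859/242⌉ − ⌈2740/242⌉ = 12 − 12 = 0
n=24: ⌈(25·119+3)/242⌉ − ⌈(24·119+3)/242⌉ = ⌈2978/242⌉ − ⌈2859/242⌉ = 13 − 12 = 1
n=25: ⌈(26·119+3)/242⌉ − ⌈(25·119+3)/242⌉ = ⌈3097/242⌉ − ⌈2978/242⌉ = 13 − 13 = 0
n=26: ⌈(27·119+3)/242⌉ − ⌈(26·119+3)/242⌉ = ⌈3216/242⌉ − ⌈3097/242⌉ = 14 − 13 = 1
n=27: ⌈(28·119+3)/242⌉ − ⌈(27·119+3)/242⌉ = ⌈3335/242⌉ − ⌈3216/242⌉ = 14 − 14 = 0
n=28: ⌈(29·119+3)/242⌉ − ⌈(28·119+3)/242⌉ = ⌈3454/242⌉ − ⌈3335/242⌉ = 15 − 14 = 1
n=29: ⌈(30·119+3)/242⌉ − ⌈(29·119+3)/242⌉ = ⌈3573/242⌉ − ⌈3454/242⌉ = 15 − 15 = 0
n=30: ⌈(31·119+3)/242⌉ − ⌈(30·119+3)/242⌉ = ⌈3692/242⌉ − ⌈3573/242⌉ = 16 − 15 = 1
n=31: ⌈(32·119+3)/242⌉ − ⌈(31·119+3)/242⌉ = ⌈3811/242⌉ − ⌈3692/242⌉ = 16 − 16 = 0
n=32: ⌈(33·119+3)/242⌉ − ⌈(32·119+3)/242⌉ = ⌈3930/242⌉ − ⌈3811/242⌉ = 17 − 16 = 1
n=33: ⌈(34·119+3)/242⌉ − ⌈(33·119+3)/242⌉ = ⌈4049/242⌉ − ⌈3930/242⌉ = 17 − 17 = 0
n=34: ⌈(35·119+3)/242⌉ − ⌈(34·119+3)/242⌉ = ⌈4168/242⌉ − ⌈4049/242⌉ = 18 − 17 = 1
n=35: ⌈(36·119+3)/242⌉ − ⌈(35·119+3)/242⌉ = ⌈4287/242⌉ − ⌈4168/242⌉ = 18 − 18 = 0
n=36: ⌈(37·119+3)/242⌉ − ⌈(36·119+3)/242⌉ = ⌈4406/242⌉ − ⌈4287/242⌉ = 19 − 18 = 1
n=37: ⌈(38·119+3)/242⌉ − ⌈(37·119+3)/242⌉ = ⌈4525/242⌉ − ⌈4406/242⌉ = 19 − 19 = 0
n=38: ⌈(39·119+3)/242⌉ − ⌈(38·119+3)/242⌉ = ⌈4644/242⌉ − ⌈4525/242⌉ = 20 − 19 = 1
n=39: ⌈(40·119+3)/242⌉ − ⌈(39·119+3)/242⌉ = ⌈4763/242⌉ − ⌈4644/242⌉ = 20 − 20 = 0
n=40: ⌈(41·119+3)/242⌉ − ⌈(40·119+3)/242⌉ = ⌈4882/242⌉ − ⌈4763/242⌉ = 21 − 20 = 1
n=41: ⌈(42·119+3)/242⌉ − ⌈(41·119+3)/242⌉ = ⌈5001/242⌉ − ⌈4882/242⌉ = 21 − 21 = 0
n=42: ⌈(43·119+3)/242⌉ − ⌈(42·119+3)/242⌉ = ⌈5120/242⌉ − ⌈5001/242⌉ = 22 − 21 = 1
n=43: ⌈(44·119+3)/242⌉ − ⌈(43·119+3)/242⌉ = ⌈5239/242⌉ − ⌈5120/242⌉ = 22 − 22 = 0
n=44: ⌈(45·119+3)/242⌉ − ⌈(44·119+3)/242⌉ = ⌈5358/242⌉ − ⌈5239/242⌉ = 23 − 22 = 1
n=45: ⌈(46·119+3)/242⌉ − ⌈(45·119+3)/242⌉ = ⌈5477/242⌉ − ⌈5358/242⌉ = 23 − 23 = 0
n=46: ⌈(47·119+3)/242⌉ − ⌈(46·119+3)/242⌉ = ⌈5596/242⌉ − ⌈5477/242⌉ = 24 − 23 = 1
n=47: ⌈(48·119+3)/242⌉ − ⌈(47·119+3)/242⌉ = ⌈5715/242⌉ − ⌈5596/242⌉ = 24 − 24 = 0
n=48: ⌈(49·119+3)/242⌉ − ⌈(48·119+3)/242⌉ = ⌈5834/242⌉ − ⌈5715/242⌉ = 25 − 24 = 1
n=49: ⌈(50·119+3)/242⌉ − ⌈(49·119+3)/242⌉ = ⌈5953/242⌉ − ⌈5834/242⌉ = 25 − 25 = 0
n=50: ⌈(51·119+3)/242⌉ − ⌈(50·119+3)/242⌉ = ⌈6072/242⌉ − ⌈5953/242⌉ = 26 − 25 = 1
n=51: ⌈(52·119+3)/242⌉ − ⌈(51·119+3)/242⌉ = ⌈6191/242⌉ − ⌈6072/242⌉ = 26 − 26 = 0
n=52: ⌈(53·119+3)/242⌉ − ⌈(52·119+3)/242⌉ = ⌈6310/242⌉ − ⌈6191/242⌉ = 27 − 26 = 1
n=53: ⌈(54·119+3)/242⌉ − ⌈(53·119+3)/242⌉ = ⌈6429/242⌉ − ⌈6310/242⌉ = 27 − 27 = 0
n=54: ⌈(55·119+3)/242⌉ − ⌈(54·119+3)/242⌉ = ⌈6548/242⌉ − ⌈6429/242⌉ = 28 − 27 = 1
n=55: ⌈(56·119+3)/242⌉ − ⌈(55·119+3)/242⌉ = ⌈6667/242⌉ − ⌈6548/242⌉ = 28 − 28 = 0
n=56: ⌈(57·119+3)/242⌉ − ⌈(56·119+3)/242⌉ = ⌈6786/242⌉ − ⌈6667/242⌉ = 29 − 28 = 1
n=57: ⌈(58·119+3)/242⌉ − ⌈(57·119+3)/242⌉ = ⌈6905/242⌉ − ⌈6786/242⌉ = 29 − 29 = 0
n=58: ⌈(59·119+3)/242⌉ − ⌈(58·119+3)/242⌉ = ⌈7024/242⌉ − ⌈6905/242⌉ = 30 − 29 = 1
n=59: ⌈(60·119+3)/242⌉ − ⌈(59·119+3)/242⌉ = ⌈7143/242⌉ − ⌈7024/242⌉ = 30 − 30 = 0
n=60: ⌈(61·119+3)/242⌉ − ⌈(60·119+3)/242⌉ = ⌈7262/242⌉ − ⌈7143/242⌉ = 31 − 30 = 1
n=61: ⌈(62·119+3)/242⌉ − ⌈(61·119+3)/242⌉ = ⌈7381/242⌉ − ⌈7262/242⌉ = 31 − 31 = 0
n=62: ⌈(63·119+3)/242⌉ − ⌈(62·119+3)/242⌉ = ⌈7500/242⌉ − ⌈7381/242⌉ = 31 − 31 = 0
n=63: ⌈(64·119+3)/242⌉ − ⌈(63·119+3)/242⌉ = ⌈7619/242⌉ − ⌈7500/242⌉ = 32 − 31 = 1
n=64: ⌈(65·119+3)/242⌉ − ⌈(64·119+3)/242⌉ = ⌈7738/242⌉ − ⌈7619/242⌉ = 32 − 32 = 0
n=65: ⌈(66·119+3)/242⌉ − ⌈(65·119+3)/242⌉ = ⌈7857/242⌉ − ⌈7738/242⌉ = 33 − 32 = 1
n=66: ⌈(67·119+3)/242⌉ − ⌈(66·119+3)/242⌉ = ⌈7976/242⌉ − ⌈7857/242⌉ = 33 − 33 = 0
n=67: ⌈(68·119+3)/242⌉ − ⌈(67·119+3)/242⌉ = ⌈8095/242⌉ − ⌈7976/242⌉ = 34 − 33 = 1
n=68: ⌈(69·119+3)/242⌉ − ⌈(68·119+3)/242⌉ = ⌈8214/242⌉ − ⌈8095/242⌉ = 34 − 34 = 0
n=69: ⌈(70·119+3)/242⌉ − ⌈(69·119+3)/242⌉ = ⌈8333/242⌉ − ⌈8214/242⌉ = 35 − 34 = 1
n=70: ⌈(71·119+3)/242⌉ − ⌈(70·119+3)/242⌉ = ⌈8452/242⌉ − ⌈8333/242⌉ = 35 − 35 = 0
n=71: ⌈(72·119+3)/242⌉ − ⌈(71·119+3)/242⌉ = ⌈8571/242⌉ − ⌈8452/242⌉ = 36 − 35 = 1
n=72: ⌈(73·119+3)/242⌉ − ⌈(72·119+3)/242⌉ = ⌈8690/242⌉ − ⌈8571/242⌉ = 36 − 36 = 0
n=73: ⌈(74·119+3)/242⌉ − ⌈(73·119+3)/242⌉ = ⌈8809/242⌉ − ⌈8690/242⌉ = 37 − 36 = 1
n=74: ⌈(75·119+3)/242⌉ − ⌈(74·119+3)/242⌉ = ⌈8928/242⌉ − ⌈8809/242⌉ = 37 − 37 = 0
n=75: ⌈(76·119+3)/242⌉ − ⌈(75·119+3)/242⌉ = ⌈9047/242⌉ − ⌈8928/242⌉ = 38 − 37 = 1
n=76: ⌈(77·119+3)/242⌉ − ⌈(76·119+3)/242⌉ = ⌈9166/242⌉ − ⌈9047/242⌉ = 38 − 38 = 0
n=77: ⌈(78·119+3)/242⌉ − ⌈(77·119+3)/242⌉ = ⌈9285/242⌉ − ⌈9166/242⌉ = 39 − 38 = 1
n=78: ⌈(79·119+3)/242⌉ − ⌈(78·119+3)/242⌉ = ⌈9404/242⌉ − ⌈9285/242⌉ = 39 − 39 = 0
n=79: ⌈(80·119+3)/242⌉ − ⌈(79·119+3)/242⌉ = ⌈9523/242⌉ − ⌈9404/242⌉ = 40 − 39 = 1
n=80: ⌈(81·119+3)/242⌉ − ⌈(80·119+3)/242⌉ = ⌈9642/242⌉ − ⌈9523/242⌉ = 40 − 40 = 0
n=81: ⌈(82·119+3)/242⌉ − ⌈(81·119+3)/242⌉ = ⌈9761/242⌉ − ⌈9642/242⌉ = 41 − 40 = 1


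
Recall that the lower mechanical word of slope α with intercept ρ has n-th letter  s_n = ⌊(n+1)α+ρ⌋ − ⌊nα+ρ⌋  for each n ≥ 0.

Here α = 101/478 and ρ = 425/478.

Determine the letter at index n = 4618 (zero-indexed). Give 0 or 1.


0

(n+1)α + ρ = (4619·101 + 425) / 478 = 466944/478
nα + ρ     = (4618·101 + 425) / 478 = 466843/478
⌊466944/478⌋ = 976,  ⌊466843/478⌋ = 976
s_{4618} = 976 − 976 = 0


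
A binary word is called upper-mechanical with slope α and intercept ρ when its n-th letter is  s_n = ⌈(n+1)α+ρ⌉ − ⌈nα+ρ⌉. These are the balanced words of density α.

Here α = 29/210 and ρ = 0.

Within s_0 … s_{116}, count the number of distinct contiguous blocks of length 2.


3

t_n = ⌈(n·29)/210⌉ for n = 0 … 117:
  n=0…9: ⌈0/210⌉=0 ⌈29/210⌉=1 ⌈58/210⌉=1 ⌈87/210⌉=1 ⌈116/210⌉=1 ⌈145/210⌉=1 ⌈174/210⌉=1 ⌈203/210⌉=1 ⌈232/210⌉=2 ⌈261/210⌉=2
  n=10…19: ⌈290/210⌉=2 ⌈319/210⌉=2 ⌈348/210⌉=2 ⌈377/210⌉=2 ⌈406/210⌉=2 ⌈435/210⌉=3 ⌈464/210⌉=3 ⌈493/210⌉=3 ⌈522/210⌉=3 ⌈551/210⌉=3
  n=20…29: ⌈580/210⌉=3 ⌈609/210⌉=3 ⌈638/210⌉=4 ⌈667/210⌉=4 ⌈696/210⌉=4 ⌈725/210⌉=4 ⌈754/210⌉=4 ⌈783/210⌉=4 ⌈812/210⌉=4 ⌈841/210⌉=5
  n=30…39: ⌈870/210⌉=5 ⌈899/210⌉=5 ⌈928/210⌉=5 ⌈957/210⌉=5 ⌈986/210⌉=5 ⌈1015/210⌉=5 ⌈1044/210⌉=5 ⌈1073/210⌉=6 ⌈1102/210⌉=6 ⌈1131/210⌉=6
  n=40…49: ⌈1160/210⌉=6 ⌈1189/210⌉=6 ⌈1218/210⌉=6 ⌈1247/210⌉=6 ⌈1276/210⌉=7 ⌈1305/210⌉=7 ⌈1334/210⌉=7 ⌈1363/210⌉=7 ⌈1392/210⌉=7 ⌈1421/210⌉=7
  n=50…59: ⌈1450/210⌉=7 ⌈1479/210⌉=8 ⌈1508/210⌉=8 ⌈1537/210⌉=8 ⌈1566/210⌉=8 ⌈1595/210⌉=8 ⌈1624/210⌉=8 ⌈1653/210⌉=8 ⌈1682/210⌉=9 ⌈1711/210⌉=9
  n=60…69: ⌈1740/210⌉=9 ⌈1769/210⌉=9 ⌈1798/210⌉=9 ⌈1827/210⌉=9 ⌈1856/210⌉=9 ⌈1885/210⌉=9 ⌈1914/210⌉=10 ⌈1943/210⌉=10 ⌈1972/210⌉=10 ⌈2001/210⌉=10
  n=70…79: ⌈2030/210⌉=10 ⌈2059/210⌉=10 ⌈2088/210⌉=10 ⌈2117/210⌉=11 ⌈2146/210⌉=11 ⌈2175/210⌉=11 ⌈2204/210⌉=11 ⌈2233/210⌉=11 ⌈2262/210⌉=11 ⌈2291/210⌉=11
  n=80…89: ⌈2320/210⌉=12 ⌈2349/210⌉=12 ⌈2378/210⌉=12 ⌈2407/210⌉=12 ⌈2436/210⌉=12 ⌈2465/210⌉=12 ⌈2494/210⌉=12 ⌈2523/210⌉=13 ⌈2552/210⌉=13 ⌈2581/210⌉=13
  n=90…99: ⌈2610/210⌉=13 ⌈2639/210⌉=13 ⌈2668/210⌉=13 ⌈2697/210⌉=13 ⌈2726/210⌉=13 ⌈2755/210⌉=14 ⌈2784/210⌉=14 ⌈2813/210⌉=14 ⌈2842/210⌉=14 ⌈2871/210⌉=14
  n=100…109: ⌈2900/210⌉=14 ⌈2929/210⌉=14 ⌈2958/210⌉=15 ⌈2987/210⌉=15 ⌈3016/210⌉=15 ⌈3045/210⌉=15 ⌈3074/210⌉=15 ⌈3103/210⌉=15 ⌈3132/210⌉=15 ⌈3161/210⌉=16
  n=110…117: ⌈3190/210⌉=16 ⌈3219/210⌉=16 ⌈3248/210⌉=16 ⌈3277/210⌉=16 ⌈3306/210⌉=16 ⌈3335/210⌉=16 ⌈3364/210⌉=17 ⌈3393/210⌉=17
s_n = t_(n+1) − t_n for n = 0 … 116 gives
prefix = 100000010000001000000100000010000000100000010000001000000100000001000000100000010000001000000010000001000000100000010
slide a length-2 window over [0..1] … [115..116] (116 windows); first occurrence of each distinct factor:
  [  0..  1] 10
  [  1..  2] 00
  [  6..  7] 01
  (the other 113 windows repeat one of these)
distinct factors: {00, 01, 10}
count = 3  (Sturmian bound for length 2 is 3)
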